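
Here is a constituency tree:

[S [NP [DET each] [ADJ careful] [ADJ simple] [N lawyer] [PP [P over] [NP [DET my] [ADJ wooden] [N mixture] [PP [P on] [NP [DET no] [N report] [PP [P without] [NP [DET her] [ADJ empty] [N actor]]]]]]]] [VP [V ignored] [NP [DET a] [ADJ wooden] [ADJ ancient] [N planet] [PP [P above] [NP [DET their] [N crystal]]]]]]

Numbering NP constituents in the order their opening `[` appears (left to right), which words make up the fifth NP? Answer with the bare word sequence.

a wooden ancient planet above their crystal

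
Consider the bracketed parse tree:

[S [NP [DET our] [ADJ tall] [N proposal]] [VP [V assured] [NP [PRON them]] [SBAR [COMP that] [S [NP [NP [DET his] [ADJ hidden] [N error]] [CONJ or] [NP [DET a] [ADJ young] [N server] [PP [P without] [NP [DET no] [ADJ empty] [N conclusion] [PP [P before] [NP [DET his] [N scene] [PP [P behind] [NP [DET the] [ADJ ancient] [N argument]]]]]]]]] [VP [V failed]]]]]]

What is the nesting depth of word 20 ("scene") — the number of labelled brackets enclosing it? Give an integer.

Path from the root down to the word: S → VP → SBAR → S → NP → NP → PP → NP → PP → NP → N. That is 11 enclosing brackets.

11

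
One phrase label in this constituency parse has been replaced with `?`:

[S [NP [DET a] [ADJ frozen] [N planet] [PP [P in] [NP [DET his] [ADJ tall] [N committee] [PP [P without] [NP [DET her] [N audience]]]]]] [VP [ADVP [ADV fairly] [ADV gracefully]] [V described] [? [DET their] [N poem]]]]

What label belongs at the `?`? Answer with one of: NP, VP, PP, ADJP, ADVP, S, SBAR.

NP

Looking at what the `?` directly dominates — DET 'their', N 'poem' — this is a noun phrase (NP).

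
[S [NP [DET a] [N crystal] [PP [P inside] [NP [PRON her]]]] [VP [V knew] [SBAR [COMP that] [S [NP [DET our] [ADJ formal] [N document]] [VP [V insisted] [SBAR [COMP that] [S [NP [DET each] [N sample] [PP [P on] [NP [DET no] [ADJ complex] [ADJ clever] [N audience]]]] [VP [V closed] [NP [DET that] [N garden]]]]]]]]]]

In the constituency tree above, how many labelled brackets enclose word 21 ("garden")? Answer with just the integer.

Path from the root down to the word: S → VP → SBAR → S → VP → SBAR → S → VP → NP → N. That is 10 enclosing brackets.

10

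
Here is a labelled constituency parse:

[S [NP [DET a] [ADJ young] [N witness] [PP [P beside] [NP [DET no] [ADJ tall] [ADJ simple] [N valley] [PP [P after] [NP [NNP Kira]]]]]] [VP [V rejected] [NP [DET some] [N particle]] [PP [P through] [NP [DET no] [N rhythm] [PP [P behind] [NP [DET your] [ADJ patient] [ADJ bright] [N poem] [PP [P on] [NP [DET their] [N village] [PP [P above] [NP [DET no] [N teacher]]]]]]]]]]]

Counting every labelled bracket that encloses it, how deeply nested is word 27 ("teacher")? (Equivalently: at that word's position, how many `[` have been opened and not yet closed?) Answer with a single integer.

The word sits inside N, which is inside NP, inside PP, inside NP, inside PP, inside NP, inside PP, inside NP, inside PP, inside VP, inside S — 11 brackets in all.

11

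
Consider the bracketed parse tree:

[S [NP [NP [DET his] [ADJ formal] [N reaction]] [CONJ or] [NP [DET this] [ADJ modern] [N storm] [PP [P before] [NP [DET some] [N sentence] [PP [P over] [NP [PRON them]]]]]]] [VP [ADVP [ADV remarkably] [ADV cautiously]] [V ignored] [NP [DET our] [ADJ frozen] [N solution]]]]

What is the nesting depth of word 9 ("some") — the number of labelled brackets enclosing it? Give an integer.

6

The word sits inside DET, which is inside NP, inside PP, inside NP, inside NP, inside S — 6 brackets in all.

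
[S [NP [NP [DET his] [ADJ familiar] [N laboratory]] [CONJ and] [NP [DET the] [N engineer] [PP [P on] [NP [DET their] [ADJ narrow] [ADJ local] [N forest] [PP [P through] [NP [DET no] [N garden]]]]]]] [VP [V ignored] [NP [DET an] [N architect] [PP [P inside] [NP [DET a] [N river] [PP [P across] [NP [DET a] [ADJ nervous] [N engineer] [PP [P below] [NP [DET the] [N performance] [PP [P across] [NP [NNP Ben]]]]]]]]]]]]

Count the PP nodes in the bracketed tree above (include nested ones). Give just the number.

6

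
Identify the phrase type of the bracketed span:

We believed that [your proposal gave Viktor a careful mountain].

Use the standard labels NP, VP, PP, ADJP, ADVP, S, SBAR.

S

"gave" is the head of the bracketed span, so the span is a clause: S.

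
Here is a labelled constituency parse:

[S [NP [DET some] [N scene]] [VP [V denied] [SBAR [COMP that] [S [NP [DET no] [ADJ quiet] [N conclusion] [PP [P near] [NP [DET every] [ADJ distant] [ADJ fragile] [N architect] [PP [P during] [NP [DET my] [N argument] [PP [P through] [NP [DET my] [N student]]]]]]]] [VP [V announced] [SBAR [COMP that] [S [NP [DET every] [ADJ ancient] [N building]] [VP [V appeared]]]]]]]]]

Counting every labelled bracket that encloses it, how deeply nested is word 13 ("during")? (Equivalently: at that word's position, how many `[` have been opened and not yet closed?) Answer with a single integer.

9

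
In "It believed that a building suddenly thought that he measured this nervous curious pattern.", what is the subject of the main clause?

"it" is the NP that combines with the VP headed by "believed" to form the main clause — the subject.

it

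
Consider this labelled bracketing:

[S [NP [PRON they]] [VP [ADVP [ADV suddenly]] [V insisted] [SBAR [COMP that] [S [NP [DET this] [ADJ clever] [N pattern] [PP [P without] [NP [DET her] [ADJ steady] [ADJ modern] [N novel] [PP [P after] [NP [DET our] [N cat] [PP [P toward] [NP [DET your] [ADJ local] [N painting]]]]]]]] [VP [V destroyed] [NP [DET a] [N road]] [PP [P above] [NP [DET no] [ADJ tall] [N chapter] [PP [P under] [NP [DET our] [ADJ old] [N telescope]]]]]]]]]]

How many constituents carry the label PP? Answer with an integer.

5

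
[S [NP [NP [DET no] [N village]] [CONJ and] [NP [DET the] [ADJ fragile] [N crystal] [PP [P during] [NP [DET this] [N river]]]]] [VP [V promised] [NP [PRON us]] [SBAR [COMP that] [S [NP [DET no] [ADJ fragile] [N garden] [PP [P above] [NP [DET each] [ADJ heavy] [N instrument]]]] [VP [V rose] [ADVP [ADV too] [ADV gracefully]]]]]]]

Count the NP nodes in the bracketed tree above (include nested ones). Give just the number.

7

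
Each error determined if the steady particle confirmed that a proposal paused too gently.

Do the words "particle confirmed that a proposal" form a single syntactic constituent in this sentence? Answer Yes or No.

No

The smallest constituent containing the whole sequence is the clause [S the steady particle confirmed that a proposal paused too gently], but the sequence is only part of it — it straddles the boundary between noun phrase "the steady particle" and verb phrase "confirmed that a proposal paused too gently".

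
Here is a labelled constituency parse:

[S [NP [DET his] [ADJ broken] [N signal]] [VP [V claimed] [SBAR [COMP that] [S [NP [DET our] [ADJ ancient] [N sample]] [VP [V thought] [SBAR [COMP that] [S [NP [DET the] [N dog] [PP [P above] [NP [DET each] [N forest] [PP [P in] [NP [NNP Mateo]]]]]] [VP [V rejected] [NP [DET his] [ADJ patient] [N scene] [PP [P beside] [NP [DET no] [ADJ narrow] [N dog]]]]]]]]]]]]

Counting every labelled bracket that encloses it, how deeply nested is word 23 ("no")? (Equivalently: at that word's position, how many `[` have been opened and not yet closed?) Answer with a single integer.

12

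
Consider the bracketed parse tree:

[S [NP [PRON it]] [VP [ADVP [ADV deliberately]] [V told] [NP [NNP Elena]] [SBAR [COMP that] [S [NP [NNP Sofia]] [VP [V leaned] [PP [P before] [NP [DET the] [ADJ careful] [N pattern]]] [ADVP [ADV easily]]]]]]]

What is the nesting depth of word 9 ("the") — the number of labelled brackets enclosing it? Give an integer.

The word sits inside DET, which is inside NP, inside PP, inside VP, inside S, inside SBAR, inside VP, inside S — 8 brackets in all.

8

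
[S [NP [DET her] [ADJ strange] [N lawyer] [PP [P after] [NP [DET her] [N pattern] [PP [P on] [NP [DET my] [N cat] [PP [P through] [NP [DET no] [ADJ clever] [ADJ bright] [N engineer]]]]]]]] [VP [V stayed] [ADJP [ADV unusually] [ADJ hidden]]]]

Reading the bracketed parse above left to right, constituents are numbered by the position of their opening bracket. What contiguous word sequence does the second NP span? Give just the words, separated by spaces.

Opening `[NP` markers occur at word positions 1, 5, 8, 11; the second of these opens the constituent [NP her pattern on my cat through no clever bright engineer].

her pattern on my cat through no clever bright engineer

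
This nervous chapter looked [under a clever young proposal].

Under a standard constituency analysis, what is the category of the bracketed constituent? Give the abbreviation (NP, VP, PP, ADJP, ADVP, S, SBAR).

PP

The span is built around the preposition "under" — a prepositional phrase (PP).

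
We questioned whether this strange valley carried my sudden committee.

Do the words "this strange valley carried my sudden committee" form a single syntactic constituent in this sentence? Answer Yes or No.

"this strange valley carried my sudden committee" is exactly the clause [S this strange valley carried my sudden committee], a complete constituent.

Yes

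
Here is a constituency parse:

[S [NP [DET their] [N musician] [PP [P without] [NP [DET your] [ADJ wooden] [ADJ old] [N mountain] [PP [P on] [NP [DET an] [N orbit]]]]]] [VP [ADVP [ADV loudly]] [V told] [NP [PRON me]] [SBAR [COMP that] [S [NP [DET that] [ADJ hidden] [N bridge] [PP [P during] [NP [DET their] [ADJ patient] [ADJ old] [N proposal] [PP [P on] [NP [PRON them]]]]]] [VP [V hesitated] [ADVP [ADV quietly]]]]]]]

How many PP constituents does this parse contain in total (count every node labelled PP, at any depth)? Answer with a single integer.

4

Scanning left to right, an opening `[PP` appears at word positions 3, 8, 18, 23 — 4 in total.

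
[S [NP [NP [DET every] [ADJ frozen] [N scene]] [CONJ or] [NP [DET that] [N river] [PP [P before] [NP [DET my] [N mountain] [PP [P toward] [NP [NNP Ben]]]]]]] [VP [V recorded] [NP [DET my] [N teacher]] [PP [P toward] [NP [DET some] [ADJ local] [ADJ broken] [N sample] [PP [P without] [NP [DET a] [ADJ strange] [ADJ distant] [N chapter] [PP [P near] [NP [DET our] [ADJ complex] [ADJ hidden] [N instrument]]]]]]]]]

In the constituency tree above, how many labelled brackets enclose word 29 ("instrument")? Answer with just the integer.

Counting open brackets not yet closed at "instrument": [S [VP [PP [NP [PP [NP [PP [NP [N = 9.

9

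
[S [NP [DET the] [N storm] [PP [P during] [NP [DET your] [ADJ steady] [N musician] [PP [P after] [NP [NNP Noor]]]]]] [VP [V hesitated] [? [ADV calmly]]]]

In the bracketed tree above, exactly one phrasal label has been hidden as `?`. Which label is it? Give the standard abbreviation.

ADVP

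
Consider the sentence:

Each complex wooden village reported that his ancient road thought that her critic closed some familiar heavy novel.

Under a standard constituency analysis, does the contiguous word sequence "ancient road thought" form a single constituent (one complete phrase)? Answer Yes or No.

No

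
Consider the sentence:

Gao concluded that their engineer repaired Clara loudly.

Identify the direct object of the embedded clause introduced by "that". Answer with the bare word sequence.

Clara

The verb of the embedded clause introduced by "that" is "repaired"; its direct object is the NP "Clara".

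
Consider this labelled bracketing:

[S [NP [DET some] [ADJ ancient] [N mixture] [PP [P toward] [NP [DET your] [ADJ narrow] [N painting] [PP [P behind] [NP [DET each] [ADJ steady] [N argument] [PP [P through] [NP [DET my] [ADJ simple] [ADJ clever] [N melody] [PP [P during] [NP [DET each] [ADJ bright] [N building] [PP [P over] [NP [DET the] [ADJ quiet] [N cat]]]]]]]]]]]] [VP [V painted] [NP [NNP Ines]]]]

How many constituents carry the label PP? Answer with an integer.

The PP constituents are: [PP toward your narrow painting behind each steady argument through my simple clever melody during each bright building over the quiet cat]; [PP behind each steady argument through my simple clever melody during each bright building over the quiet cat]; [PP through my simple clever melody during each bright building over the quiet cat]; [PP during each bright building over the quiet cat]; [PP over the quiet cat]. Total: 5.

5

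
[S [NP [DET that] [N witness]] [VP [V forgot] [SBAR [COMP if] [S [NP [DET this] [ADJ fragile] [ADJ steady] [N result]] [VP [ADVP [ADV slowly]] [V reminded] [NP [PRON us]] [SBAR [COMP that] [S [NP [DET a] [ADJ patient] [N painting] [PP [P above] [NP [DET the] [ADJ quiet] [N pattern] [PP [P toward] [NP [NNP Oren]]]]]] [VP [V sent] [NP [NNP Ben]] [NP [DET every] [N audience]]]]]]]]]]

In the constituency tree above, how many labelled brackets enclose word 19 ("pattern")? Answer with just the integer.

11

The word sits inside N, which is inside NP, inside PP, inside NP, inside S, inside SBAR, inside VP, inside S, inside SBAR, inside VP, inside S — 11 brackets in all.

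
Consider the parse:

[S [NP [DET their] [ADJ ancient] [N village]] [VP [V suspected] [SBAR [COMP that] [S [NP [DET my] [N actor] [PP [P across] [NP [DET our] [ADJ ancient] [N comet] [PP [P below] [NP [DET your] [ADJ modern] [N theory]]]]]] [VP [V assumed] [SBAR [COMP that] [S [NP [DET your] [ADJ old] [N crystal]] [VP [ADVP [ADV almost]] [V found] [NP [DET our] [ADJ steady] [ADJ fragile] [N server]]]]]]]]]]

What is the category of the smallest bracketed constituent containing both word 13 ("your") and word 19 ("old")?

S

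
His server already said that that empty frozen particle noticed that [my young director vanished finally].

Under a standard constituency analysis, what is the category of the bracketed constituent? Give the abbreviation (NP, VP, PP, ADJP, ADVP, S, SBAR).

S

The bracketed span "my young director vanished finally" is headed by "vanished", making it a clause (S).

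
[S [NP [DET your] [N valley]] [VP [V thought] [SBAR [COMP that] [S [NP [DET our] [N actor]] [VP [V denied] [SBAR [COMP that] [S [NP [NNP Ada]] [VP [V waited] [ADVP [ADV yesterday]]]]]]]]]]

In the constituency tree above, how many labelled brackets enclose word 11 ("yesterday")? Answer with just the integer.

Counting open brackets not yet closed at "yesterday": [S [VP [SBAR [S [VP [SBAR [S [VP [ADVP [ADV = 10.

10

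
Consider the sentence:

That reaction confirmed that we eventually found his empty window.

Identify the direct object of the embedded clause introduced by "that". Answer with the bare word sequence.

Within the embedded clause introduced by "that", the direct object of "found" is "his empty window".

his empty window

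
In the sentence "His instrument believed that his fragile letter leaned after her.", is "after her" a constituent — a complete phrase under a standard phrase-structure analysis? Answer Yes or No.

These words form the whole prepositional phrase headed by "after", so yes — one constituent.

Yes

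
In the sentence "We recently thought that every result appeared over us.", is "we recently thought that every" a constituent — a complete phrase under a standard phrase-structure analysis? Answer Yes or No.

The smallest constituent containing the whole sequence is the clause [S we recently thought that every result appeared over us], but the sequence is only part of it — it straddles the boundary between noun phrase "we" and verb phrase "recently thought that every result appeared over us".

No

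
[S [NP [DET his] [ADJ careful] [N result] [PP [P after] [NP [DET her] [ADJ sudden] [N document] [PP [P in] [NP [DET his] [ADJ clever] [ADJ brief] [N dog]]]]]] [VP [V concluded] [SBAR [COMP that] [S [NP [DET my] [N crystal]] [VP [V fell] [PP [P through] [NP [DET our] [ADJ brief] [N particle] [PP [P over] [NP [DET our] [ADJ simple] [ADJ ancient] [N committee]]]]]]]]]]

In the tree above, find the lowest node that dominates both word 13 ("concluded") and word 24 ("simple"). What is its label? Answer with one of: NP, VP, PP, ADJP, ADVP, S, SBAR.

VP

Both words fall inside [VP concluded that my crystal fell through our brief particle over our simple ancient committee] (words 13–26), and no smaller constituent contains them both. Label: VP.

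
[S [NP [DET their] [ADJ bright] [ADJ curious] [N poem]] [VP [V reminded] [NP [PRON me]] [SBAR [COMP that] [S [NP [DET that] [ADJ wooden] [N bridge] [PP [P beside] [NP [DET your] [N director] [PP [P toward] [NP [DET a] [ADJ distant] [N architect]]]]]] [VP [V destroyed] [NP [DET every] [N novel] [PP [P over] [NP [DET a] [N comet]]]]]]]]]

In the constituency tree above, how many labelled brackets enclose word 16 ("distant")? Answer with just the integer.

Path from the root down to the word: S → VP → SBAR → S → NP → PP → NP → PP → NP → ADJ. That is 10 enclosing brackets.

10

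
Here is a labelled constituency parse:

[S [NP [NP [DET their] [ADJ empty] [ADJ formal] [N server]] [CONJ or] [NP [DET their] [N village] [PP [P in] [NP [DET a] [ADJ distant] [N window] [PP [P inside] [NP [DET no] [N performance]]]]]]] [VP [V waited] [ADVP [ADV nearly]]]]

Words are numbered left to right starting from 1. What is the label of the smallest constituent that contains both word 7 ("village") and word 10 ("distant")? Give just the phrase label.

NP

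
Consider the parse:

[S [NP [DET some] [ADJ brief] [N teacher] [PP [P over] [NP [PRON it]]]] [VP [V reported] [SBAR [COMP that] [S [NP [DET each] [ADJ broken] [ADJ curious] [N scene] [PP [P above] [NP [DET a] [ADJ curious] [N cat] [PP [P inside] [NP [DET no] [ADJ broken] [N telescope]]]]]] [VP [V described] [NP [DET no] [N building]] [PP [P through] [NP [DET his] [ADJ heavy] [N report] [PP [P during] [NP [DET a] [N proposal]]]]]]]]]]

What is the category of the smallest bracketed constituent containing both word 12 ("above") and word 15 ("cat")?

PP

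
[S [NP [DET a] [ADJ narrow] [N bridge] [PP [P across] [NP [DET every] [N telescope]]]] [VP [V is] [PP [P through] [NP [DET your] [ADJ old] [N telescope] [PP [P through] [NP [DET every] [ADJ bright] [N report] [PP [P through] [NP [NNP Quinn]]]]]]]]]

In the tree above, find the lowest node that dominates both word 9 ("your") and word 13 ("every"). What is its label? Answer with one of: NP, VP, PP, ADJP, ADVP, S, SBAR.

Word 9 lies under S → VP → PP → NP → DET; word 13 lies under S → VP → PP → NP → PP → NP → DET. The lowest shared node is the NP.

NP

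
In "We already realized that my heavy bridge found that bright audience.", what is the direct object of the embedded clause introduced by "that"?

The verb of the embedded clause introduced by "that" is "found"; its direct object is the NP "that bright audience".

that bright audience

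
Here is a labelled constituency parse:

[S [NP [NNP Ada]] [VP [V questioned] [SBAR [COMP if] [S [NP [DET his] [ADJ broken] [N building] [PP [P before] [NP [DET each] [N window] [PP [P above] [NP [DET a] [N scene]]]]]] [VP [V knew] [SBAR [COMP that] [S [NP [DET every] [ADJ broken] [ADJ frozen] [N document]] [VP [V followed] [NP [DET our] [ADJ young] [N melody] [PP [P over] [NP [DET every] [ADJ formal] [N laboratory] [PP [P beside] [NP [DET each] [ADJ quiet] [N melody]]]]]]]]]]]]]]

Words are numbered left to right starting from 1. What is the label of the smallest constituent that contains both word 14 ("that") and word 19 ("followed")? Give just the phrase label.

Both words fall inside [SBAR that every broken frozen document followed our young melody over every formal laboratory beside each quiet melody] (words 14–30), and no smaller constituent contains them both. Label: SBAR.

SBAR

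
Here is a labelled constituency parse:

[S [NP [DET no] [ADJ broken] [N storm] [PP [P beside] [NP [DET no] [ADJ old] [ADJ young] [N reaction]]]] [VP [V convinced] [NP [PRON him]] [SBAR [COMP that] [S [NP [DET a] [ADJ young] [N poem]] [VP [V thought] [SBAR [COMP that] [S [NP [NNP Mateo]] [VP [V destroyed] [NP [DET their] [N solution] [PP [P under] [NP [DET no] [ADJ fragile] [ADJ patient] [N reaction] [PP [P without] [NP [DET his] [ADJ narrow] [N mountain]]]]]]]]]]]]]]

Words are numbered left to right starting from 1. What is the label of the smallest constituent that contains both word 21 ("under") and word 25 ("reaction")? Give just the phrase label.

PP

The smallest bracket enclosing both words is [PP under no fragile patient reaction without his narrow mountain], so the label is PP.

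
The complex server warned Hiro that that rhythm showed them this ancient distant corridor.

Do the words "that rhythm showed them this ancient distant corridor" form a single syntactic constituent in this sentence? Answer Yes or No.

These words form the whole clause headed by "showed", so yes — one constituent.

Yes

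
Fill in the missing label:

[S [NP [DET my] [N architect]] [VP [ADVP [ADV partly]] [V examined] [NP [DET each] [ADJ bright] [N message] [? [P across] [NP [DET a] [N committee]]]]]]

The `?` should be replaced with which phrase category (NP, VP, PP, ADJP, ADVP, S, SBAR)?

The `?` node immediately contains: P 'across', NP. That is the internal structure of a prepositional phrase, so the label is PP.

PP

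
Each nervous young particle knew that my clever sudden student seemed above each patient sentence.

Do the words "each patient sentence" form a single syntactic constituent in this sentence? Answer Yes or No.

Yes

The sequence corresponds to a single NP node — the noun phrase "each patient sentence".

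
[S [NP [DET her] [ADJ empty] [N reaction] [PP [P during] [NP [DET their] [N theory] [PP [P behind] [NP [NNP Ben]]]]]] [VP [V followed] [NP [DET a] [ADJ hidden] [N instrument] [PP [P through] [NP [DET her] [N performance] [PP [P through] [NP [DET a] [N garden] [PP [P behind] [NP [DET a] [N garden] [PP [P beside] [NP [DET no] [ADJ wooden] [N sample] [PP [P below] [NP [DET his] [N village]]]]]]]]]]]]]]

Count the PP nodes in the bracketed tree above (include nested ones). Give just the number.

Listing each PP by its span: [PP during their theory behind Ben]; [PP behind Ben]; [PP through her performance through a garden behind a garden beside no wooden sample below his village]; [PP through a garden behind a garden beside no wooden sample below his village]; [PP behind a garden beside no wooden sample below his village]; [PP beside no wooden sample below his village] … — that makes 7.

7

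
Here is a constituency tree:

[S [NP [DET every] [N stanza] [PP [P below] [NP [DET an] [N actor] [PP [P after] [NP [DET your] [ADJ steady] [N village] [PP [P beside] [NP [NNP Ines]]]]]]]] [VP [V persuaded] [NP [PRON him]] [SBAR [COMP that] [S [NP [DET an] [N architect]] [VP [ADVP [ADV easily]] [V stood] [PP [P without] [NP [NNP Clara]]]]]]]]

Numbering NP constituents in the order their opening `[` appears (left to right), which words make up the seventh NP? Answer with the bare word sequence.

Opening `[NP` markers occur at word positions 1, 4, 7, 11, 13, 15, 20; the seventh of these opens the constituent [NP Clara].

Clara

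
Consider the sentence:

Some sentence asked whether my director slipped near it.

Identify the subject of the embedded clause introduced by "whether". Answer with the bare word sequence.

my director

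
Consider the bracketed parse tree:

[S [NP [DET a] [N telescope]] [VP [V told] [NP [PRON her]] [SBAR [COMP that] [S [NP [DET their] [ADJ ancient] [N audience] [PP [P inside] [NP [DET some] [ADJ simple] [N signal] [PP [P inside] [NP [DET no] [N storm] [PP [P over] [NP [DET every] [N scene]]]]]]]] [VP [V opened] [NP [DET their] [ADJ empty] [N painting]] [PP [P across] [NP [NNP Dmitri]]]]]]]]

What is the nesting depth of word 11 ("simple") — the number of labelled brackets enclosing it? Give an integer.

8

The word sits inside ADJ, which is inside NP, inside PP, inside NP, inside S, inside SBAR, inside VP, inside S — 8 brackets in all.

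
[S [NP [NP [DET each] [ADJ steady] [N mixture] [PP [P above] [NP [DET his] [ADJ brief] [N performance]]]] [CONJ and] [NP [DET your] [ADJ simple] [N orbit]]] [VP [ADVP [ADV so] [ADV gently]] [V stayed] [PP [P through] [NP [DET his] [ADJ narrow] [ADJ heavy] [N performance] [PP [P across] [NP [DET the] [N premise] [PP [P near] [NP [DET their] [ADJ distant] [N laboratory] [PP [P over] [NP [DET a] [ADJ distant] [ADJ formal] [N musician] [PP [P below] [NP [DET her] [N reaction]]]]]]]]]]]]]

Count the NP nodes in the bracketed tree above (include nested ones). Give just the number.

Listing each NP by its span: [NP each steady mixture above his brief performance and your simple orbit]; [NP each steady mixture above his brief performance]; [NP his brief performance]; [NP your simple orbit]; [NP his narrow heavy performance across the premise near their distant laboratory over a distant formal musician below her reaction]; [NP the premise near their distant laboratory over a distant formal musician below her reaction] … — that makes 9.

9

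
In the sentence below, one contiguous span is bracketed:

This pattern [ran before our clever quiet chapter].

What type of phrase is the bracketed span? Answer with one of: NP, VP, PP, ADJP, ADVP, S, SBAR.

VP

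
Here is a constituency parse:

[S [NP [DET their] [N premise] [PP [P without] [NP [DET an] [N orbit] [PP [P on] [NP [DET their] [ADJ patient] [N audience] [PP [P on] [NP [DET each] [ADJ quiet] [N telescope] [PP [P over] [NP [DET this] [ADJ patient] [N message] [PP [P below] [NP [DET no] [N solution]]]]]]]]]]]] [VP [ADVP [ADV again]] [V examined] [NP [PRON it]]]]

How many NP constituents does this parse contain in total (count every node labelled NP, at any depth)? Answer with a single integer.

7

Scanning left to right, an opening `[NP` appears at word positions 1, 4, 7, 11, 15, 19, 23 — 7 in total.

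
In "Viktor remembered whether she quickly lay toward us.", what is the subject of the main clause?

In the main clause the verb is "remembered"; the NP preceding it, "Viktor", is the subject.

Viktor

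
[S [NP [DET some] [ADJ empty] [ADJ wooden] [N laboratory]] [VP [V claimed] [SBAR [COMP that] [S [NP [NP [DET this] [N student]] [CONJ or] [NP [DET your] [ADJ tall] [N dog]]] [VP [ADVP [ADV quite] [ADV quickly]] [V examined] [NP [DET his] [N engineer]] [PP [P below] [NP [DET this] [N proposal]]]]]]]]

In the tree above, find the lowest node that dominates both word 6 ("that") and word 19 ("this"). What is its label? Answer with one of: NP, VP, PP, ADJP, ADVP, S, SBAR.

SBAR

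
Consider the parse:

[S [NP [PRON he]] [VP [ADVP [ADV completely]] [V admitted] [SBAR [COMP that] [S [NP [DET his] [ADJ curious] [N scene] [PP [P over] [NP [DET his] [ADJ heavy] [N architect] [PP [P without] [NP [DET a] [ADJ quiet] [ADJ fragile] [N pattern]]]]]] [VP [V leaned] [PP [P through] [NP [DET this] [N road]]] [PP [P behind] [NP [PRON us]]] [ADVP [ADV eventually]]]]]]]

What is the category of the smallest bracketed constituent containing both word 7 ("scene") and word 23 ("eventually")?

The smallest bracket enclosing both words is [S his curious scene over his heavy architect without a quiet fragile pattern leaned through this road behind us eventually], so the label is S.

S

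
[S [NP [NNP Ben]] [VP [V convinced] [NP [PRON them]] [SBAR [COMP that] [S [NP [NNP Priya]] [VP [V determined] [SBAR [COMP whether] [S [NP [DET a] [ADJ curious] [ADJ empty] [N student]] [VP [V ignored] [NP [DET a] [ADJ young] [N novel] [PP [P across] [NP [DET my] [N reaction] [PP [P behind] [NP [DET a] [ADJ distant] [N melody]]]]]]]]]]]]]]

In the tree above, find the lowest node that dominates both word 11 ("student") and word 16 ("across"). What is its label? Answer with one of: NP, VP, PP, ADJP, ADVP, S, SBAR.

Word 11 lies under S → VP → SBAR → S → VP → SBAR → S → NP → N; word 16 lies under S → VP → SBAR → S → VP → SBAR → S → VP → NP → PP → P. The lowest shared node is the S.

S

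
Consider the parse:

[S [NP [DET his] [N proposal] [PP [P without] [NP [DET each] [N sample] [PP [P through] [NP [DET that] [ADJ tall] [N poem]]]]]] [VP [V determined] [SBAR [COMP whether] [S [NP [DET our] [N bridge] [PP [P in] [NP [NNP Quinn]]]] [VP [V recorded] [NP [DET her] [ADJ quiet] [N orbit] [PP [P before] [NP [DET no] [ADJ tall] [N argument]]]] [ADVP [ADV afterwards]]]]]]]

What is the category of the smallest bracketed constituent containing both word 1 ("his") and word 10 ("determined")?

S

Both words fall inside [S his proposal without each sample through that tall poem determined whether our bridge in Quinn recorded her quiet orbit before no tall argument afterwards] (words 1–24), and no smaller constituent contains them both. Label: S.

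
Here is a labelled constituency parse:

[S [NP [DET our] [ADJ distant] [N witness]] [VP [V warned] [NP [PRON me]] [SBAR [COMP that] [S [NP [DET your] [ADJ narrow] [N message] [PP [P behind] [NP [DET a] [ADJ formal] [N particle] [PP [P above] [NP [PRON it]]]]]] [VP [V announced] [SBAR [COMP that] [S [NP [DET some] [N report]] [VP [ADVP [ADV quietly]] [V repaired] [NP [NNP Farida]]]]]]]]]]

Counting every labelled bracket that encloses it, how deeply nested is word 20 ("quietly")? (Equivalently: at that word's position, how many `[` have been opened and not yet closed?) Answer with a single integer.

10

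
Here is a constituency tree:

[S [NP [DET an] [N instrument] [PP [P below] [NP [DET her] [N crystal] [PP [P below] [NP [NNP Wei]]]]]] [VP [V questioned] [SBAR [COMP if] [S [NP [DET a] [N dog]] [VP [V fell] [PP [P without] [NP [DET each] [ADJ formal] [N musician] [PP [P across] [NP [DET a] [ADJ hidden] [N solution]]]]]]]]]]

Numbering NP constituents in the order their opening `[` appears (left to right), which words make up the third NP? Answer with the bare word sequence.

Wei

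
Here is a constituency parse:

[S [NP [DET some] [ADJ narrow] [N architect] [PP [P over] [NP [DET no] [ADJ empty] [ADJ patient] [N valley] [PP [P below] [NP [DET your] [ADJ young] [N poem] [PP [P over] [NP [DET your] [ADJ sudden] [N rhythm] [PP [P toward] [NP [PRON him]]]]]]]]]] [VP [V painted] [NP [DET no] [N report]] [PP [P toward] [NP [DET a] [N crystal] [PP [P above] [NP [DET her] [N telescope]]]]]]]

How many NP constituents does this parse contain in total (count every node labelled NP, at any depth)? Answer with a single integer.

8

Scanning left to right, an opening `[NP` appears at word positions 1, 5, 10, 14, 18, 20, 23, 26 — 8 in total.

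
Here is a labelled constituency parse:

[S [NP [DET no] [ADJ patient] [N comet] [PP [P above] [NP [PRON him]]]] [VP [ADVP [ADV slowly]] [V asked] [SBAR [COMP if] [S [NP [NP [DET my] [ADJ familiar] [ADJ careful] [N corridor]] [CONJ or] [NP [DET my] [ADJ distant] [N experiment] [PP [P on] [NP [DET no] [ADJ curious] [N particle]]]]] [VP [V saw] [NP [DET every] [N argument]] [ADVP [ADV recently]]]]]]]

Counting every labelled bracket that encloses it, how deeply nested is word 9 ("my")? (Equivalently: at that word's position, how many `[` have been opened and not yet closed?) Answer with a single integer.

Path from the root down to the word: S → VP → SBAR → S → NP → NP → DET. That is 7 enclosing brackets.

7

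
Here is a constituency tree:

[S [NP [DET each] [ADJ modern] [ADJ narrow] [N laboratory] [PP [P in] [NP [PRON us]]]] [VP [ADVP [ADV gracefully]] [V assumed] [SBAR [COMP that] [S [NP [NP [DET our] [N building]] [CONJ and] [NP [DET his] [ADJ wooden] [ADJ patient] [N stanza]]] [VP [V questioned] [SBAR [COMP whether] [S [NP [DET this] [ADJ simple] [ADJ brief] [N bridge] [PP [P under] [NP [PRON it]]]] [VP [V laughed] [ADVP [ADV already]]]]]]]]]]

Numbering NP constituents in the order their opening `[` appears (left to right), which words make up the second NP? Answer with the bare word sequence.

The NP opening brackets appear, in order, over: "each modern narrow laboratory in us"; "us"; "our building and his wooden patient stanza"; "our building"; "his wooden patient stanza"; "this simple brief bridge under it"; "it". The second one spans "us".

us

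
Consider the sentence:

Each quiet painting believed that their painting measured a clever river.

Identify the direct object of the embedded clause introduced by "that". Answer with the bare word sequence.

a clever river

Within the embedded clause introduced by "that", the direct object of "measured" is "a clever river".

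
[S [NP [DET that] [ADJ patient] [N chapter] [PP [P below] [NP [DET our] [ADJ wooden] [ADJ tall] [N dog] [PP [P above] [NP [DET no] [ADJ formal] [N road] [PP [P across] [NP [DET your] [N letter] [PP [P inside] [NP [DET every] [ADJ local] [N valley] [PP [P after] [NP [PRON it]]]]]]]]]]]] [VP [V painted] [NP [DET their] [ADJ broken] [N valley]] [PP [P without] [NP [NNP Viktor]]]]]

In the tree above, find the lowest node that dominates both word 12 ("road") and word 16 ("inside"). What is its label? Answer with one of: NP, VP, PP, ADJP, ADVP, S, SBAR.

The smallest bracket enclosing both words is [NP no formal road across your letter inside every local valley after it], so the label is NP.

NP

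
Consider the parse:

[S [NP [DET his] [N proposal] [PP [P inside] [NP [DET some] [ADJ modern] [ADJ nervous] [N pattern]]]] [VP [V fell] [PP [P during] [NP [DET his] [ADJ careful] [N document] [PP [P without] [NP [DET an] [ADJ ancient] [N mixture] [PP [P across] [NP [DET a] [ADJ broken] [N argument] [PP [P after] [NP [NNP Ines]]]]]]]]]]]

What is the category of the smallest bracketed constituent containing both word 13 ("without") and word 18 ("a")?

PP

Word 13 lies under S → VP → PP → NP → PP → P; word 18 lies under S → VP → PP → NP → PP → NP → PP → NP → DET. The lowest shared node is the PP.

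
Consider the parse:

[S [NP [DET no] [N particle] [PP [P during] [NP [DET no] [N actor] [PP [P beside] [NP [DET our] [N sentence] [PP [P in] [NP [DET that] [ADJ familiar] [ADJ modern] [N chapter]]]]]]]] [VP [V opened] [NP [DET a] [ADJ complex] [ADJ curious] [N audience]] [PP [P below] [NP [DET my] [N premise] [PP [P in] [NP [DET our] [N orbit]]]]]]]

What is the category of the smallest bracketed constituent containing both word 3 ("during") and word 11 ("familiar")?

PP

Both words fall inside [PP during no actor beside our sentence in that familiar modern chapter] (words 3–13), and no smaller constituent contains them both. Label: PP.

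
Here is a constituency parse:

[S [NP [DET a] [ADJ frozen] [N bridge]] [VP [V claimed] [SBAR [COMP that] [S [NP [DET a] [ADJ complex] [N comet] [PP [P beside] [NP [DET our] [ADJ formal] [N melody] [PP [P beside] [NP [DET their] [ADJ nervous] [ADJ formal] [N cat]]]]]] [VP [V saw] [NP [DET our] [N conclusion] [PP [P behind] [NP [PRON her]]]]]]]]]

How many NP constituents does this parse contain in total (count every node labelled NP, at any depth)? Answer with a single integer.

6

The NP constituents are: [NP a frozen bridge]; [NP a complex comet beside our formal melody beside their nervous formal cat]; [NP our formal melody beside their nervous formal cat]; [NP their nervous formal cat]; [NP our conclusion behind her]; [NP her]. Total: 6.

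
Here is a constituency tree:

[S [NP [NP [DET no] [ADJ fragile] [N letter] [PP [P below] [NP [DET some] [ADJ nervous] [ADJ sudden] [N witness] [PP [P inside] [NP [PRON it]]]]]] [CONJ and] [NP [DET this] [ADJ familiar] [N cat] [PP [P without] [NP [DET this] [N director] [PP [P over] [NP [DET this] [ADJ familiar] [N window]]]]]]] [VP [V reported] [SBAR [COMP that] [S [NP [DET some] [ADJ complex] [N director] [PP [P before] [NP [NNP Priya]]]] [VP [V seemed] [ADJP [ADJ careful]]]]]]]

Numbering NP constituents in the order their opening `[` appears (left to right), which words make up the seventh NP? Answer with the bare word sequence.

this familiar window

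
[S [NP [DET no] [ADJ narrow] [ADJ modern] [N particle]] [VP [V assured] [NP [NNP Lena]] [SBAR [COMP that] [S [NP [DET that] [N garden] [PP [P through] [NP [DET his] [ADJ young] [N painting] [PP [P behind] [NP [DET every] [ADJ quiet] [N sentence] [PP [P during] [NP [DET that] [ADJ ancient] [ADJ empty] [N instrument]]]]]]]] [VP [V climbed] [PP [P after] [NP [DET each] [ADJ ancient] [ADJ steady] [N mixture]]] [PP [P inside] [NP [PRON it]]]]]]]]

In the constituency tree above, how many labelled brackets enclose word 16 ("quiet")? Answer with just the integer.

10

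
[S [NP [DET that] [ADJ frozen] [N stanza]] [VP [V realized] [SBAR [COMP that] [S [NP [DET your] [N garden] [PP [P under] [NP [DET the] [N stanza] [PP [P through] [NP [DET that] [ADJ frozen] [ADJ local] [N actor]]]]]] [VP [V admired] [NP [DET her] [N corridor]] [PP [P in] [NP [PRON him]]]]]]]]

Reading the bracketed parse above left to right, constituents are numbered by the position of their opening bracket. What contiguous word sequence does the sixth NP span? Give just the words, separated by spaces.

him

In left-to-right order the NP constituents are "that frozen stanza"; "your garden under the stanza through that frozen local actor"; "the stanza through that frozen local actor"; "that frozen local actor"; "her corridor"; "him". Number 6 is "him".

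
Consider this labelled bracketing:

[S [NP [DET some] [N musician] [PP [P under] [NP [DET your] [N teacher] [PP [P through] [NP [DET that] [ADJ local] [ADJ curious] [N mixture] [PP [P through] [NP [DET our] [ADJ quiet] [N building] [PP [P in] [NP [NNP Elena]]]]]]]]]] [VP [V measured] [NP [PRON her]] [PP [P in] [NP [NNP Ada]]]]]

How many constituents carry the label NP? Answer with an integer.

7

Scanning left to right, an opening `[NP` appears at word positions 1, 4, 7, 12, 16, 18, 20 — 7 in total.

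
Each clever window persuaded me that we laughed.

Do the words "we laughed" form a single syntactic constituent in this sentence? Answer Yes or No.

Yes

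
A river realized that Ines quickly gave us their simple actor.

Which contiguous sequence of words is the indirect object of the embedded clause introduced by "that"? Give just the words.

us

The verb of the embedded clause introduced by "that" is "gave"; its indirect object is the NP "us".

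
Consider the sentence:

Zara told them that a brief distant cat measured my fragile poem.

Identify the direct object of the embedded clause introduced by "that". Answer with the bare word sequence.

my fragile poem

The verb of the embedded clause introduced by "that" is "measured"; its direct object is the NP "my fragile poem".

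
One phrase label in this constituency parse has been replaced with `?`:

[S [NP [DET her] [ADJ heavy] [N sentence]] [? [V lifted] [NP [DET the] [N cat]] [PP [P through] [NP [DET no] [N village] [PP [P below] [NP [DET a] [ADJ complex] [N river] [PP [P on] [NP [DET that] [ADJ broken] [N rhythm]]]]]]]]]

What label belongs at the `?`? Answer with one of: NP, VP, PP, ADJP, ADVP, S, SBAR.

VP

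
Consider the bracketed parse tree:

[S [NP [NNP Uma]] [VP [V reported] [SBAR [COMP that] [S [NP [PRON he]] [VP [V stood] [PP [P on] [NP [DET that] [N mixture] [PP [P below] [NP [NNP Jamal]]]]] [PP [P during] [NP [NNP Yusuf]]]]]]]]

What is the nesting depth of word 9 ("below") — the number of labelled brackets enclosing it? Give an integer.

9

The word sits inside P, which is inside PP, inside NP, inside PP, inside VP, inside S, inside SBAR, inside VP, inside S — 9 brackets in all.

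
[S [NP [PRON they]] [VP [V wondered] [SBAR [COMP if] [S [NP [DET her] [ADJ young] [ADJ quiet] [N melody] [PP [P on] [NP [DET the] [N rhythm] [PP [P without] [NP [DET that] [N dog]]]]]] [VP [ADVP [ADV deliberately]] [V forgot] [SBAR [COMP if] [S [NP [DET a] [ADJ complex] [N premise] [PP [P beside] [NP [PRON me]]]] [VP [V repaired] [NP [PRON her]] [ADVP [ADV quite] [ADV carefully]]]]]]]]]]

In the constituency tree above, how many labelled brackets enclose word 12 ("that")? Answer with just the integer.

10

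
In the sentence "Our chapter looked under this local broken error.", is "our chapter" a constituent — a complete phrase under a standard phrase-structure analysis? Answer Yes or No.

Yes

"our chapter" is exactly the noun phrase [NP our chapter], a complete constituent.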